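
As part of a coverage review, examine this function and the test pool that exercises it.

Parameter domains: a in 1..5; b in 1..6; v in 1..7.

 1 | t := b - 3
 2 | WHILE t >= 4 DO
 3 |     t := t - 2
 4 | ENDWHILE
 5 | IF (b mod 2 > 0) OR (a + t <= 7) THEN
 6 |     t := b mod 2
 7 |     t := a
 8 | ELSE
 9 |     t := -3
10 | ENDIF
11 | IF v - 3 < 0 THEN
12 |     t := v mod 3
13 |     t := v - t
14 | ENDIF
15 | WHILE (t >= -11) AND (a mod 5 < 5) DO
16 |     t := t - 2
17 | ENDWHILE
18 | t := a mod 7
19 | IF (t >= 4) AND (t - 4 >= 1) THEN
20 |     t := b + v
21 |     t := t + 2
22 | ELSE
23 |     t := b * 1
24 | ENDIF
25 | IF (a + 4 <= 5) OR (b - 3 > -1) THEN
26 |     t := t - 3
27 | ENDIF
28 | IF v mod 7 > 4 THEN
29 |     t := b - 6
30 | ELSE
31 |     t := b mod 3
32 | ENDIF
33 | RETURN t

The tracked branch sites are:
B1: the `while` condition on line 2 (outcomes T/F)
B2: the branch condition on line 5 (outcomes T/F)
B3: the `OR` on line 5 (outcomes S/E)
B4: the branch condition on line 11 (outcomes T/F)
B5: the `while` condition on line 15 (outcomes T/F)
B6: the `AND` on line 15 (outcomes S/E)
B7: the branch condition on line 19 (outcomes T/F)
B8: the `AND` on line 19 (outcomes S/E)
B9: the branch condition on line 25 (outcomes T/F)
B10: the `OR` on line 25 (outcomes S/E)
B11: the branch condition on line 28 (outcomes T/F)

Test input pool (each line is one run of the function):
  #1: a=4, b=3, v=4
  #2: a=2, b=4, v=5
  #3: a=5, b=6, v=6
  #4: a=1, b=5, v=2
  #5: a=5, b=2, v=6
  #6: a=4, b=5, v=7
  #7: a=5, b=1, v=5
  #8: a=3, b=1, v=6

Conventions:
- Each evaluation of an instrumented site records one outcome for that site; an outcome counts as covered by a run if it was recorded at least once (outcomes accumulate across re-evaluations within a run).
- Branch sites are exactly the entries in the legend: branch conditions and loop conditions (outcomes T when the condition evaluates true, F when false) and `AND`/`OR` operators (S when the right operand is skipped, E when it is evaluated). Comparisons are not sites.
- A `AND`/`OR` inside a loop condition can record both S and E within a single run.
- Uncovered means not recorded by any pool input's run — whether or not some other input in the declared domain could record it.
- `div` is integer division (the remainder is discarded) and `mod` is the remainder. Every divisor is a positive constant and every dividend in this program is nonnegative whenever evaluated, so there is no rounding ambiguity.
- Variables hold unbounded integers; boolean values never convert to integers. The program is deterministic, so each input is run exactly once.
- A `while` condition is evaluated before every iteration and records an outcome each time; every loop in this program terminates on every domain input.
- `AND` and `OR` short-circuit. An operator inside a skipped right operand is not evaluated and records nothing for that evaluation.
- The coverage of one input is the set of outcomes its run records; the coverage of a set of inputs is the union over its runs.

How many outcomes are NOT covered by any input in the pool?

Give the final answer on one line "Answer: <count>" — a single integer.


run #1 (a=4, b=3, v=4) runs B1->F, B3->S, B2->T, B4->F, B6->E, B5->T, B6->E, B5->T, B6->E, B5->T, B6->E, B5->T, B6->E, B5->T, ...; records B1=F, B2=T, B3=S, B4=F, B5=T, B5=F, B6=S, B6=E, B7=F, B8=E, B9=T, B10=E, B11=F
run #2 (a=2, b=4, v=5) runs B1->F, B3->E, B2->T, B4->F, B6->E, B5->T, B6->E, B5->T, B6->E, B5->T, B6->E, B5->T, B6->E, B5->T, ...; records B1=F, B2=T, B3=E, B4=F, B5=T, B5=F, B6=S, B6=E, B7=F, B8=S, B9=T, B10=E, B11=T
run #3 (a=5, b=6, v=6) runs B1->F, B3->E, B2->F, B4->F, B6->E, B5->T, B6->E, B5->T, B6->E, B5->T, B6->E, B5->T, B6->E, B5->T, ...; records B1=F, B2=F, B3=E, B4=F, B5=T, B5=F, B6=S, B6=E, B7=T, B8=E, B9=T, B10=E, B11=T
run #4 (a=1, b=5, v=2) runs B1->F, B3->S, B2->T, B4->T, B6->E, B5->T, B6->E, B5->T, B6->E, B5->T, B6->E, B5->T, B6->E, B5->T, ...; records B1=F, B2=T, B3=S, B4=T, B5=T, B5=F, B6=S, B6=E, B7=F, B8=S, B9=T, B10=S, B11=F
run #5 (a=5, b=2, v=6) runs B1->F, B3->E, B2->T, B4->F, B6->E, B5->T, B6->E, B5->T, B6->E, B5->T, B6->E, B5->T, B6->E, B5->T, ...; records B1=F, B2=T, B3=E, B4=F, B5=T, B5=F, B6=S, B6=E, B7=T, B8=E, B9=F, B10=E, B11=T
run #6 (a=4, b=5, v=7) runs B1->F, B3->S, B2->T, B4->F, B6->E, B5->T, B6->E, B5->T, B6->E, B5->T, B6->E, B5->T, B6->E, B5->T, ...; records B1=F, B2=T, B3=S, B4=F, B5=T, B5=F, B6=S, B6=E, B7=F, B8=E, B9=T, B10=E, B11=F
run #7 (a=5, b=1, v=5) runs B1->F, B3->S, B2->T, B4->F, B6->E, B5->T, B6->E, B5->T, B6->E, B5->T, B6->E, B5->T, B6->E, B5->T, ...; records B1=F, B2=T, B3=S, B4=F, B5=T, B5=F, B6=S, B6=E, B7=T, B8=E, B9=F, B10=E, B11=T
run #8 (a=3, b=1, v=6) runs B1->F, B3->S, B2->T, B4->F, B6->E, B5->T, B6->E, B5->T, B6->E, B5->T, B6->E, B5->T, B6->E, B5->T, ...; records B1=F, B2=T, B3=S, B4=F, B5=T, B5=F, B6=S, B6=E, B7=F, B8=S, B9=F, B10=E, B11=T
union over the pool: B1=F, B2=T, B2=F, B3=S, B3=E, B4=T, B4=F, B5=T, B5=F, B6=S, B6=E, B7=T, B7=F, B8=S, B8=E, B9=T, B9=F, B10=S, B10=E, B11=T, B11=F
uncovered (1 of 22): B1=T
Answer: 1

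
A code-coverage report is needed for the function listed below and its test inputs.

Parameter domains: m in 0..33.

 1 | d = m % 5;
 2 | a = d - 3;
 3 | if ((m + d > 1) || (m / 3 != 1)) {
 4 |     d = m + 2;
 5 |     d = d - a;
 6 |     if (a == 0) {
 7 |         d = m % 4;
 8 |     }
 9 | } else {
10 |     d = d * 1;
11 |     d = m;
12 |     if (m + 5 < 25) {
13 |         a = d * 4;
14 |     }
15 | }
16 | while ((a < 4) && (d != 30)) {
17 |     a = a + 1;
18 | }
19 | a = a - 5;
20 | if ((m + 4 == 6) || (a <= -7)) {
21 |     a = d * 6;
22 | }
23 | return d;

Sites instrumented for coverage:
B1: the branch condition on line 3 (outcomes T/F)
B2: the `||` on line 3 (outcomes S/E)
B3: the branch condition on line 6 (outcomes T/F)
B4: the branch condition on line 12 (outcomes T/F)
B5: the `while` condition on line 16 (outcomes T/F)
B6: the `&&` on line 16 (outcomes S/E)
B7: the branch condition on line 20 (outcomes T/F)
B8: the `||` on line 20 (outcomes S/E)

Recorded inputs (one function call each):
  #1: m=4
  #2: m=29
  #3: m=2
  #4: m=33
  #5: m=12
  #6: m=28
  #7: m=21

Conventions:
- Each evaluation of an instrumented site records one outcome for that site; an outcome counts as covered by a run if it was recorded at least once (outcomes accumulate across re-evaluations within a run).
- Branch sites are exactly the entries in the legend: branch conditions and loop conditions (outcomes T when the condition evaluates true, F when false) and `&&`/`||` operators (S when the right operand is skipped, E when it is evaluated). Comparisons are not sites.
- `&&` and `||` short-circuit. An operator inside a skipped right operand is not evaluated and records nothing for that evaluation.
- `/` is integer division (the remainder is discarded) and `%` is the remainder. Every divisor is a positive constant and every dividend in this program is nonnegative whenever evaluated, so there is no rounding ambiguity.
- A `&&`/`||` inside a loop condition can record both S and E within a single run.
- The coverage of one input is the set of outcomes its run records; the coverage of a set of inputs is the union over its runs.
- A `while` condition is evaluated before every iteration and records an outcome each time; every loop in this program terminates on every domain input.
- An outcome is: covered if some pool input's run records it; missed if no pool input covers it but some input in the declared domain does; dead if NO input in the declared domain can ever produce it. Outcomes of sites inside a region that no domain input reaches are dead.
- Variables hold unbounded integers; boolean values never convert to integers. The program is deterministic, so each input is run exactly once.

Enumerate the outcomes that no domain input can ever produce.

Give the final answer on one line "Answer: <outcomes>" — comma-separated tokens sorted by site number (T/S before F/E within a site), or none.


exhaustive pass over the 34-input domain:
  B1=F: never recorded by any domain input -> dead
  B4=T: never recorded by any domain input -> dead
  B4=F: never recorded by any domain input -> dead
  reachable outcomes have witnesses, e.g. B1=T (e.g. m=0), B2=S (e.g. m=1), B2=E (e.g. m=0), B3=T (e.g. m=3)
Answer: B1=F, B4=T, B4=F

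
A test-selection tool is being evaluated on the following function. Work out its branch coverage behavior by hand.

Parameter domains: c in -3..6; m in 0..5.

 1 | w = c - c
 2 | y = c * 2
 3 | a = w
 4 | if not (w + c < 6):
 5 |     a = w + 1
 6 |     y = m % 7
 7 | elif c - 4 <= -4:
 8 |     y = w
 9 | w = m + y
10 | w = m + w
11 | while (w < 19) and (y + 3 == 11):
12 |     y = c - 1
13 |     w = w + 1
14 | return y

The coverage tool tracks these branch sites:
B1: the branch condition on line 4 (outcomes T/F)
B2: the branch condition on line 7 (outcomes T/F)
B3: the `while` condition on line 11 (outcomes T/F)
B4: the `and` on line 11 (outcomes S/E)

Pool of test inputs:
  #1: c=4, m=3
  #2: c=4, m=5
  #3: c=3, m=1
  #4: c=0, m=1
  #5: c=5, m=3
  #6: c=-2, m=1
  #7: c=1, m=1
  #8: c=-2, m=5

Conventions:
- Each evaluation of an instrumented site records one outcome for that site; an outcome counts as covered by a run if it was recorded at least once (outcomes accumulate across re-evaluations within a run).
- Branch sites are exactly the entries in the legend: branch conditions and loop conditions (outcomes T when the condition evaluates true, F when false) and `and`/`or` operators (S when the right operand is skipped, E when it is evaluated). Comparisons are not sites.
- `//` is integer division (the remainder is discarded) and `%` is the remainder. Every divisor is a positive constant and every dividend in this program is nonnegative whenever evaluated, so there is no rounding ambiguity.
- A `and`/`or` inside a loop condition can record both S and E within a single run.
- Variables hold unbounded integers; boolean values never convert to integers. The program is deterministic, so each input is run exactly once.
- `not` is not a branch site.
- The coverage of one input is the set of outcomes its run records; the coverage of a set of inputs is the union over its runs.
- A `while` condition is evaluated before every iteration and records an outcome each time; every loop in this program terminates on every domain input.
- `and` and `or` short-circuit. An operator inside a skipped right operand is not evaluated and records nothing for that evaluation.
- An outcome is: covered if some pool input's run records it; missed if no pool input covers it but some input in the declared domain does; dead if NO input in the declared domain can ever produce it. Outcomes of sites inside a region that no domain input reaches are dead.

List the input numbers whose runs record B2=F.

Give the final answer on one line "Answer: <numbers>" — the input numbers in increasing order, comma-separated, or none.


input #1 (c=4, m=3): covers B2=F
input #2 (c=4, m=5): covers B2=F
input #3 (c=3, m=1): covers B2=F
input #4 (c=0, m=1): misses B2=F
input #5 (c=5, m=3): covers B2=F
input #6 (c=-2, m=1): misses B2=F
input #7 (c=1, m=1): covers B2=F
input #8 (c=-2, m=5): misses B2=F
Answer: 1, 2, 3, 5, 7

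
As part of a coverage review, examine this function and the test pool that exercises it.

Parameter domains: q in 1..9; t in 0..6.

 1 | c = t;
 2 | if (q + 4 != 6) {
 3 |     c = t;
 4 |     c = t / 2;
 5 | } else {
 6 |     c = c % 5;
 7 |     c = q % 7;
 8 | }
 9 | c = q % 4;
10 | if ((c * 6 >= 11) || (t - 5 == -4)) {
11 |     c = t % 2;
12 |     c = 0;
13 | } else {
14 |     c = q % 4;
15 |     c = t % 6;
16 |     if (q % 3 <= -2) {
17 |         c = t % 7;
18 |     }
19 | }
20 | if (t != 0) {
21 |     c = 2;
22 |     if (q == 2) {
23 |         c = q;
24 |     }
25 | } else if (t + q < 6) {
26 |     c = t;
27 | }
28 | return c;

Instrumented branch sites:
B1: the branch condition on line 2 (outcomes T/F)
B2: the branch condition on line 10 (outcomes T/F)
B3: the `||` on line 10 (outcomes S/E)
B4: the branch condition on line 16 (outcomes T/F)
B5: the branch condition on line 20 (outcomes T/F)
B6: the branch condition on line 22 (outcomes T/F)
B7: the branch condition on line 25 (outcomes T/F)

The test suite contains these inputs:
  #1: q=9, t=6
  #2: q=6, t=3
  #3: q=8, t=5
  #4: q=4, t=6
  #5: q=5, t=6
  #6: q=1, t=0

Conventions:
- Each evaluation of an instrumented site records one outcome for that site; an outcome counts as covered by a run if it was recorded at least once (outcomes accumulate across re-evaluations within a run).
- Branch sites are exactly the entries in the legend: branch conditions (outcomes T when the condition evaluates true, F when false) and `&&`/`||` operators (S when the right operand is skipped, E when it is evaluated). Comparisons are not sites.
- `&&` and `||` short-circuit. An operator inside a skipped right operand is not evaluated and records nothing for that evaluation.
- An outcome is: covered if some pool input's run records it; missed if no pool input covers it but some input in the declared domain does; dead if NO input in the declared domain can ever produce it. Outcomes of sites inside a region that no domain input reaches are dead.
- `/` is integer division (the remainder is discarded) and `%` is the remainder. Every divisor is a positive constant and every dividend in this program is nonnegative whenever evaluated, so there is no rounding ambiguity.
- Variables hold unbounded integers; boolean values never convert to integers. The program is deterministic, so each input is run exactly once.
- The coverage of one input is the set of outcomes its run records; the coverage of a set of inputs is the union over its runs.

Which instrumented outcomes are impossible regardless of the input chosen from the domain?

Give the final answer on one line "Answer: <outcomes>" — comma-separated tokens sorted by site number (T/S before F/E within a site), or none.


exhaustive pass over the 63-input domain:
  B4=T: never recorded by any domain input -> dead
  reachable outcomes have witnesses, e.g. B1=T (e.g. q=1, t=0), B1=F (e.g. q=2, t=0), B2=T (e.g. q=1, t=1), B2=F (e.g. q=1, t=0)
Answer: B4=T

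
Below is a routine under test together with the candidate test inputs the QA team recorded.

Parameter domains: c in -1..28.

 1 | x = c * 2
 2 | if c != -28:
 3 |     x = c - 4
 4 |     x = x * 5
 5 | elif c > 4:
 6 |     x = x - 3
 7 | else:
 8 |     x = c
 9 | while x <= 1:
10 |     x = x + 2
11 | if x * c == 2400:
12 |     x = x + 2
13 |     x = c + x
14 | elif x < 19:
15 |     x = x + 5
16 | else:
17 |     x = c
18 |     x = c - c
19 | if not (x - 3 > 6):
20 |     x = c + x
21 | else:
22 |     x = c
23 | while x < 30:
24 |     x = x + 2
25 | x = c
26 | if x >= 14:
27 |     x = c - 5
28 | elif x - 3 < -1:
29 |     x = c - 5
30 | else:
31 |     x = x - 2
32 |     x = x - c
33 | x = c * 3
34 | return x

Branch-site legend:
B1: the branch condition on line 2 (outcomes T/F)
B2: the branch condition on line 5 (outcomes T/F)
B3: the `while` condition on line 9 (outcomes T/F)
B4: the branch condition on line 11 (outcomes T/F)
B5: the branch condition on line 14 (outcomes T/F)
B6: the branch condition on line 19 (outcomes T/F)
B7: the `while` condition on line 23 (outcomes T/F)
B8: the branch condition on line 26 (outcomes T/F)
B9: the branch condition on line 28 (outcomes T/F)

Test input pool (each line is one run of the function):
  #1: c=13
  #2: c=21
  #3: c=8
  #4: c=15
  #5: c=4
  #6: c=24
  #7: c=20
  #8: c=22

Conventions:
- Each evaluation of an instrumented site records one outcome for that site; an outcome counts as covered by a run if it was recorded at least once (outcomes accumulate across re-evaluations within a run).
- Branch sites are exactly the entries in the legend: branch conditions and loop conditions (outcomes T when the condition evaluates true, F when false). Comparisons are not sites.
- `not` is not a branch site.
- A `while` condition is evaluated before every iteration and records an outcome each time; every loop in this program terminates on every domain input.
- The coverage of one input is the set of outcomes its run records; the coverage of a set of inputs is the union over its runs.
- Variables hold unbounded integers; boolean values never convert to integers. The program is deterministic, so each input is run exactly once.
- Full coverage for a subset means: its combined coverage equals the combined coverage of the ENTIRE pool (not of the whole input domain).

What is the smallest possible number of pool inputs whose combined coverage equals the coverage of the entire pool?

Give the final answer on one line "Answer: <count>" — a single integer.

#1 (c=13) -> B1->T, B3->F, B4->F, B5->F, B6->T, B7->T, B7->T, B7->T, B7->T, B7->T, B7->T, B7->T, B7->T, B7->T, ...; covered: B1=T, B3=F, B4=F, B5=F, B6=T, B7=T, B7=F, B8=F, B9=F
#2 (c=21) -> B1->T, B3->F, B4->F, B5->F, B6->T, B7->T, B7->T, B7->T, B7->T, B7->T, B7->F, B8->T; covered: B1=T, B3=F, B4=F, B5=F, B6=T, B7=T, B7=F, B8=T
#3 (c=8) -> B1->T, B3->F, B4->F, B5->F, B6->T, B7->T, B7->T, B7->T, B7->T, B7->T, B7->T, B7->T, B7->T, B7->T, ...; covered: B1=T, B3=F, B4=F, B5=F, B6=T, B7=T, B7=F, B8=F, B9=F
#4 (c=15) -> B1->T, B3->F, B4->F, B5->F, B6->T, B7->T, B7->T, B7->T, B7->T, B7->T, B7->T, B7->T, B7->T, B7->F, ...; covered: B1=T, B3=F, B4=F, B5=F, B6=T, B7=T, B7=F, B8=T
#5 (c=4) -> B1->T, B3->T, B3->F, B4->F, B5->T, B6->T, B7->T, B7->T, B7->T, B7->T, B7->T, B7->T, B7->T, B7->T, ...; covered: B1=T, B3=T, B3=F, B4=F, B5=T, B6=T, B7=T, B7=F, B8=F, B9=F
#6 (c=24) -> B1->T, B3->F, B4->T, B6->F, B7->T, B7->T, B7->T, B7->F, B8->T; covered: B1=T, B3=F, B4=T, B6=F, B7=T, B7=F, B8=T
#7 (c=20) -> B1->T, B3->F, B4->F, B5->F, B6->T, B7->T, B7->T, B7->T, B7->T, B7->T, B7->F, B8->T; covered: B1=T, B3=F, B4=F, B5=F, B6=T, B7=T, B7=F, B8=T
#8 (c=22) -> B1->T, B3->F, B4->F, B5->F, B6->T, B7->T, B7->T, B7->T, B7->T, B7->F, B8->T; covered: B1=T, B3=F, B4=F, B5=F, B6=T, B7=T, B7=F, B8=T
together the pool reaches 14 outcomes: B1=T, B3=T, B3=F, B4=T, B4=F, B5=T, B5=F, B6=T, B6=F, B7=T, B7=F, B8=T, B8=F, B9=F
no size-1 subset reaches all 14 outcomes (best union: 10/14)
no size-2 subset reaches all 14 outcomes (best union: 13/14)
the canonical winner is {1, 5, 6}: size 3, full 14-outcome coverage, earliest index list among size-3 covers

Answer: 3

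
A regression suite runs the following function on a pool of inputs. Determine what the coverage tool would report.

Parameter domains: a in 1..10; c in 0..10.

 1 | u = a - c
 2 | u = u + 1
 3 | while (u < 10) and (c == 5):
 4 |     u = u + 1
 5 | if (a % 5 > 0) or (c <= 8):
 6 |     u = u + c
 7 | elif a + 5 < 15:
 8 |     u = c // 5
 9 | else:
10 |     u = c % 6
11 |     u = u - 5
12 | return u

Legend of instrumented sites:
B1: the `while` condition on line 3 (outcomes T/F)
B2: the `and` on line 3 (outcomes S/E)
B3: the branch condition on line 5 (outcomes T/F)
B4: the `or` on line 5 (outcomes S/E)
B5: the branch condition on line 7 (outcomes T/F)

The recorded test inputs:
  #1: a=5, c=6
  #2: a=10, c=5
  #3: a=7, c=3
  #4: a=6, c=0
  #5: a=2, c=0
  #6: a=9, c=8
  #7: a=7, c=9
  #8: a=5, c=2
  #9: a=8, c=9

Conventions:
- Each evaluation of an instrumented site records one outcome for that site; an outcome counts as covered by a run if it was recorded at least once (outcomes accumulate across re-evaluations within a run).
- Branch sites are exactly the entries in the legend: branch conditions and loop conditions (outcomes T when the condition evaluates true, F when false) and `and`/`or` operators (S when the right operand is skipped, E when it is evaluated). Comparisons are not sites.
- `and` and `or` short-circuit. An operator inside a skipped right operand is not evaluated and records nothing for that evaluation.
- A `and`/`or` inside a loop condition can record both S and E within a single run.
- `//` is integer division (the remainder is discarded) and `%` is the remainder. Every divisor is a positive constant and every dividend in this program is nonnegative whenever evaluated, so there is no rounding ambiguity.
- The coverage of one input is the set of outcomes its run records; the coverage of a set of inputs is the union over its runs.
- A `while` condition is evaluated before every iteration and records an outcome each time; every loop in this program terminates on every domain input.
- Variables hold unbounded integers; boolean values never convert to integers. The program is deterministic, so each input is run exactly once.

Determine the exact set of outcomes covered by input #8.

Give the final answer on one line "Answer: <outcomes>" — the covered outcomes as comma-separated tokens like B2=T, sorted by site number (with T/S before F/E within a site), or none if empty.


Event log for input #8 (a=5, c=2):
  B2->E, B1->F, B4->E, B3->T
as a set, this run covers: B1=F, B2=E, B3=T, B4=E
Answer: B1=F, B2=E, B3=T, B4=E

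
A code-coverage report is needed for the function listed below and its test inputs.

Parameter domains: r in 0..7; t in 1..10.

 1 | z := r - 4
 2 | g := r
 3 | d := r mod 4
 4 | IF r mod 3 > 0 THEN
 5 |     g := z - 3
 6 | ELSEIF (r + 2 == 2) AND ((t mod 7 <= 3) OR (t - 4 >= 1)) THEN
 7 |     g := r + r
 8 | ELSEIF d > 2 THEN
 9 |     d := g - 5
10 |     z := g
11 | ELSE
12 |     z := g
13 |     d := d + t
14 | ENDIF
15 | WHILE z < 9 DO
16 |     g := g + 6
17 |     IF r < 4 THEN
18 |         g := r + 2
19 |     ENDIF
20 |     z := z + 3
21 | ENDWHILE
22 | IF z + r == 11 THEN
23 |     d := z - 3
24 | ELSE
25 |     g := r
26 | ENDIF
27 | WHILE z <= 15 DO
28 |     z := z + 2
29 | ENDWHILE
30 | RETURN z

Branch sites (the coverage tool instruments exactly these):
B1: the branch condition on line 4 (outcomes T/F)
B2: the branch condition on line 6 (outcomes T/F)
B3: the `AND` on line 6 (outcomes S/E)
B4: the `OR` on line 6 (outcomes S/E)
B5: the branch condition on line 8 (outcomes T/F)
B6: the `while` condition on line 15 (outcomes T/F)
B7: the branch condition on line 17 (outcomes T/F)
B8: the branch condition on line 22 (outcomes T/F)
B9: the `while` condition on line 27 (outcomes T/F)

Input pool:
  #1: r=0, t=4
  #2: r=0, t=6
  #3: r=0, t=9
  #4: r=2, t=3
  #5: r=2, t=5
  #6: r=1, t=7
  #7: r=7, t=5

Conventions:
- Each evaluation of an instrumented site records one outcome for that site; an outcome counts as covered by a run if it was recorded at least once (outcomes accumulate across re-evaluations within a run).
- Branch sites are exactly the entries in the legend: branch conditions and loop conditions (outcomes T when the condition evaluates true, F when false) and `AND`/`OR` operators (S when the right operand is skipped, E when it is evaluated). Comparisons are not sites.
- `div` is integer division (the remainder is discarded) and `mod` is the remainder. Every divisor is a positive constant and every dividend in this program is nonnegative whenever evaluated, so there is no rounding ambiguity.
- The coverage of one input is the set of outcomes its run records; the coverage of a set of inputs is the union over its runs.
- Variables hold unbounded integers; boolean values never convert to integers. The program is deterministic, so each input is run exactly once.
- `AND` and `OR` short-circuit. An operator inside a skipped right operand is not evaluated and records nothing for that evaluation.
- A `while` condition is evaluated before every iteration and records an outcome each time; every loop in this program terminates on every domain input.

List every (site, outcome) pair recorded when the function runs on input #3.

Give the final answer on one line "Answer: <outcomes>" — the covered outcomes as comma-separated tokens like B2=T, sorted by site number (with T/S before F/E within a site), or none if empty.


Tracing the run of input #3 (r=0, t=9):
  B1->F, B3->E, B4->S, B2->T, B6->T, B7->T, B6->T, B7->T, B6->T, B7->T
  B6->T, B7->T, B6->T, B7->T, B6->F, B8->T, B9->T, B9->T, B9->T, B9->F
as a set, this run covers: B1=F, B2=T, B3=E, B4=S, B6=T, B6=F, B7=T, B8=T, B9=T, B9=F
Answer: B1=F, B2=T, B3=E, B4=S, B6=T, B6=F, B7=T, B8=T, B9=T, B9=F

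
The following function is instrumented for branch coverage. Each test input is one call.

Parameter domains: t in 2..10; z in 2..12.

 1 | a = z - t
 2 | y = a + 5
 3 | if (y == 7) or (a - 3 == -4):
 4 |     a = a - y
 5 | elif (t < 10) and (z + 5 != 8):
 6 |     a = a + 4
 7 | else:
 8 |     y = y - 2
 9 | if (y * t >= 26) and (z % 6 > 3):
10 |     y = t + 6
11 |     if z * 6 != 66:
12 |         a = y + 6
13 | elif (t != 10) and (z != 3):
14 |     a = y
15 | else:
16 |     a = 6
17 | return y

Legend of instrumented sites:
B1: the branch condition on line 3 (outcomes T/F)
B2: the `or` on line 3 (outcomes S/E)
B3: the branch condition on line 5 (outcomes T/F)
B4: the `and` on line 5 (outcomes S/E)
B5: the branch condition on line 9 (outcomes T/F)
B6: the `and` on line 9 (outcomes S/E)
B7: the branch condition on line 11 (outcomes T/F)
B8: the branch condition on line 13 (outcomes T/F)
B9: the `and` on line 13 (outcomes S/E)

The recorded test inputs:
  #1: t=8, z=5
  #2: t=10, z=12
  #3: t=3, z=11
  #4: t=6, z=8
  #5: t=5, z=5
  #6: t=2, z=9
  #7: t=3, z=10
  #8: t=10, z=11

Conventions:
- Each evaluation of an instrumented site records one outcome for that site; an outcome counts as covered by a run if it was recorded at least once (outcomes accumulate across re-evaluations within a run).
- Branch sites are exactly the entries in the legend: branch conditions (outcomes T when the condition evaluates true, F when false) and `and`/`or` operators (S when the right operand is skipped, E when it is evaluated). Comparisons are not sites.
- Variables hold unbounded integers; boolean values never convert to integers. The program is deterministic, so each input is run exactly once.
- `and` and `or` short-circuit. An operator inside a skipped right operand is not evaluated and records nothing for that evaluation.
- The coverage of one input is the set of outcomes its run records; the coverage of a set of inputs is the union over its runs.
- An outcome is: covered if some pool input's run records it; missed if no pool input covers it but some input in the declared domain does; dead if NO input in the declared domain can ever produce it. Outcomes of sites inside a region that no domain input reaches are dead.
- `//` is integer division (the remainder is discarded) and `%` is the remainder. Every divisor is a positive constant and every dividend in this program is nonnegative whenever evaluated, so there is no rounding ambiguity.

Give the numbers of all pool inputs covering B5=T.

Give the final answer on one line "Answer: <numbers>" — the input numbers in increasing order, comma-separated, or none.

input #1 (t=8, z=5): never hits B5=T
input #2 (t=10, z=12): never hits B5=T
input #3 (t=3, z=11): hits B5=T
input #4 (t=6, z=8): never hits B5=T
input #5 (t=5, z=5): never hits B5=T
input #6 (t=2, z=9): never hits B5=T
input #7 (t=3, z=10): hits B5=T
input #8 (t=10, z=11): hits B5=T

Answer: 3, 7, 8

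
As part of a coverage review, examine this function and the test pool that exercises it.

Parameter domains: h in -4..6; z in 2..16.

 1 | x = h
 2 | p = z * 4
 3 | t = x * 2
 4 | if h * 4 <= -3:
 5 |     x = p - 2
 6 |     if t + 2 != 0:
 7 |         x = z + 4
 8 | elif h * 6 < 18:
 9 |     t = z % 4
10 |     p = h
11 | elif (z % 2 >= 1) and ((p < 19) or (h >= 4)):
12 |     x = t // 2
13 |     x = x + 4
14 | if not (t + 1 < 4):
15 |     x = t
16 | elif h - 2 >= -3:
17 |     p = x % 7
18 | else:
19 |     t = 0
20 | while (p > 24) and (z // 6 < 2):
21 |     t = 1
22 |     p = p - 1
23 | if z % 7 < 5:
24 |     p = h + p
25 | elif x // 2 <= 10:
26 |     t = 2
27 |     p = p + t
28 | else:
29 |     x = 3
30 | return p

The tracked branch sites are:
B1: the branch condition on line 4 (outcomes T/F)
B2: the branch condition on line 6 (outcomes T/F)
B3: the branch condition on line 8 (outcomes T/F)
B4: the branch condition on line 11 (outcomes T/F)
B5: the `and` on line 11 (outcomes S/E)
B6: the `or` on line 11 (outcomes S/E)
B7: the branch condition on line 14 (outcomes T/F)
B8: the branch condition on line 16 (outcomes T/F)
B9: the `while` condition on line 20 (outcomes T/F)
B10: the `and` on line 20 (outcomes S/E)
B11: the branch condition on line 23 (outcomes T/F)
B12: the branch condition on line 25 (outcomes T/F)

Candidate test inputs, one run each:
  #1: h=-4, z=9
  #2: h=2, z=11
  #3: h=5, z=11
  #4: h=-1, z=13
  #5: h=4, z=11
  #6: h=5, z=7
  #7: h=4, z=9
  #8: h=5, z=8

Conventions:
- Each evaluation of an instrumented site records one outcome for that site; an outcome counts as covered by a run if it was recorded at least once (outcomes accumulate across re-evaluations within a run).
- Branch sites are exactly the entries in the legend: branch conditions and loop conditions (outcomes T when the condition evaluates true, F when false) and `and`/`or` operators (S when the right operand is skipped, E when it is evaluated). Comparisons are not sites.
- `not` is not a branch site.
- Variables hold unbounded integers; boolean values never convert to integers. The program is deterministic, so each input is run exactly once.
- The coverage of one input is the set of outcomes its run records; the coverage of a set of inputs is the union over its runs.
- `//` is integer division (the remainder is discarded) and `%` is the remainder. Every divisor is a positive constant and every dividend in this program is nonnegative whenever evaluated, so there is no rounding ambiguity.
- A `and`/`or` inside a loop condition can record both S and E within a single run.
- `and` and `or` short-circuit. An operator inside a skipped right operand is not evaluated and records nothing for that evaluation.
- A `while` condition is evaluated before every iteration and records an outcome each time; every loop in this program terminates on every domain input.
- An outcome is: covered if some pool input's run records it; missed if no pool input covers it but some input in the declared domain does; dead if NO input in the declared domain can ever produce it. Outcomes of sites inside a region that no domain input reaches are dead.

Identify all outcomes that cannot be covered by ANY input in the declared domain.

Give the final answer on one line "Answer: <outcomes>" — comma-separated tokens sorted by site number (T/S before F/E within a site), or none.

sweeping the full domain (165 inputs) for each outcome:
  reachable outcomes have witnesses, e.g. B1=T (e.g. h=-4, z=2), B1=F (e.g. h=0, z=2), B2=T (e.g. h=-4, z=2), B2=F (e.g. h=-1, z=2)

Answer: none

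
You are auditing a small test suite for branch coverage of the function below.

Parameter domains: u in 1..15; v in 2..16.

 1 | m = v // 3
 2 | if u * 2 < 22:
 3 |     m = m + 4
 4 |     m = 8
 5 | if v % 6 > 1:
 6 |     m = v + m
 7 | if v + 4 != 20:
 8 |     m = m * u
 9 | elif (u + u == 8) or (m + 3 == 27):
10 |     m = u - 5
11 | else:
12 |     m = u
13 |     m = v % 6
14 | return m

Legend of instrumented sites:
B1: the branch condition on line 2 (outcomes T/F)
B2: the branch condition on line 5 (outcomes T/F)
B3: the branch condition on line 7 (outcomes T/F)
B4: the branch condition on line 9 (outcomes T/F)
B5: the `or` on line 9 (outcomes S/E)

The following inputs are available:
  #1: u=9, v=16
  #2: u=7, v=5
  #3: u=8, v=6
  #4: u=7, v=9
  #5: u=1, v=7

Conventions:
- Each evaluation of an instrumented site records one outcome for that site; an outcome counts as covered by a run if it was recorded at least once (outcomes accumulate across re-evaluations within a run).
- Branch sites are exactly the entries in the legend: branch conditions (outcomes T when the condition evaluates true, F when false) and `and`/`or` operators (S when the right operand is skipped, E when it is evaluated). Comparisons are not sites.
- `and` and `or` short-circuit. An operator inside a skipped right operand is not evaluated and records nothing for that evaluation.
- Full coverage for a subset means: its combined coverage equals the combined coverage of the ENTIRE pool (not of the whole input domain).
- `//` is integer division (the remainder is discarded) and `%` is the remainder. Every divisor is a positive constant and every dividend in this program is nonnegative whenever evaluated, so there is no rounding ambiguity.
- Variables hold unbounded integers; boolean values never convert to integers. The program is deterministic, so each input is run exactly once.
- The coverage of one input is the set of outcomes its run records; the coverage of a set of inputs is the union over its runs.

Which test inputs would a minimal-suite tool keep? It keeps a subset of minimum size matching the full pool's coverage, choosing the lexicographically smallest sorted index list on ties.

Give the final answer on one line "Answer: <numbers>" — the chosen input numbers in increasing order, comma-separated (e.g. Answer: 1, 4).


input #1, u=9, v=16: outcomes B1=T, B2=T, B3=F, B4=T, B5=E
input #2, u=7, v=5: outcomes B1=T, B2=T, B3=T
input #3, u=8, v=6: outcomes B1=T, B2=F, B3=T
input #4, u=7, v=9: outcomes B1=T, B2=T, B3=T
input #5, u=1, v=7: outcomes B1=T, B2=F, B3=T
union over all inputs: B1=T, B2=T, B2=F, B3=T, B3=F, B4=T, B5=E (7 outcomes)
every size-1 subset falls short of the 7 outcomes (best: 5/7)
at size 2, {1, 3} reaches all 7 outcomes; every lexicographically earlier size-2 subset fails
Answer: 1, 3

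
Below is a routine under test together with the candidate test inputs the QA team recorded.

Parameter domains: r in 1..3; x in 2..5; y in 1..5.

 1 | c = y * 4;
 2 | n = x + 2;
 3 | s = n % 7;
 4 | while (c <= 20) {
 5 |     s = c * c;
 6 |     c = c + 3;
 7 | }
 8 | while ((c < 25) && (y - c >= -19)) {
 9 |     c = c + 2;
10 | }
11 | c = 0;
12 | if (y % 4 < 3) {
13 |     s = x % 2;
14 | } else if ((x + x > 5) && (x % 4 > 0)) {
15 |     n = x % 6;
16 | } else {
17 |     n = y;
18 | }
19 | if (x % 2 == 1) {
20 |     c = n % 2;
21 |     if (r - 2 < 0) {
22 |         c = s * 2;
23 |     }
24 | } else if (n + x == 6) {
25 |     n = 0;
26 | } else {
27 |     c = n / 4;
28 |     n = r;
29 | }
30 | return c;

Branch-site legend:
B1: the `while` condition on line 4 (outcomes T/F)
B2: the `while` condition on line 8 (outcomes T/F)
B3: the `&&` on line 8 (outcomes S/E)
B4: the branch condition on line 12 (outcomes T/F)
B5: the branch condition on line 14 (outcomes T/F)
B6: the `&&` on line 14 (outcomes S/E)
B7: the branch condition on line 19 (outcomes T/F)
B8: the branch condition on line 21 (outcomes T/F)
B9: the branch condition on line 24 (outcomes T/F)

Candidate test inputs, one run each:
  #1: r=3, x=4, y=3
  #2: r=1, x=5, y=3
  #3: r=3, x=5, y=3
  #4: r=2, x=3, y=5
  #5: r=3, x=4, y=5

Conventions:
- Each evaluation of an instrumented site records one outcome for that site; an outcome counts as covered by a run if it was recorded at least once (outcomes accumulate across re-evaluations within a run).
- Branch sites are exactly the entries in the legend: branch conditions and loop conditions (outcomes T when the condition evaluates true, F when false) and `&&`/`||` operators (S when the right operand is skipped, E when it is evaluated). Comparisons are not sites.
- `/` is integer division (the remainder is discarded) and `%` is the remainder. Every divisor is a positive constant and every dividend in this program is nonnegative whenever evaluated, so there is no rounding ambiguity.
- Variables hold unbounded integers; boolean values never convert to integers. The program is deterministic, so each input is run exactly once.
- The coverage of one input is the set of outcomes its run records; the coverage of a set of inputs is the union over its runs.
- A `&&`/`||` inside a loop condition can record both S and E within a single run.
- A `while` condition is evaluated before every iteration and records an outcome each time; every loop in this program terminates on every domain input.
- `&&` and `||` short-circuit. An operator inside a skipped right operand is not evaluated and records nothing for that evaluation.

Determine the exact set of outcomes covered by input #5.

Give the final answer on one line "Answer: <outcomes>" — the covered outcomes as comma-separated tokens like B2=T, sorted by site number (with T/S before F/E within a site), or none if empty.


Event log for input #5 (r=3, x=4, y=5):
  B1->T, B1->F, B3->E, B2->T, B3->S, B2->F, B4->T, B7->F, B9->F
collecting distinct outcomes: B1=T, B1=F, B2=T, B2=F, B3=S, B3=E, B4=T, B7=F, B9=F
Answer: B1=T, B1=F, B2=T, B2=F, B3=S, B3=E, B4=T, B7=F, B9=F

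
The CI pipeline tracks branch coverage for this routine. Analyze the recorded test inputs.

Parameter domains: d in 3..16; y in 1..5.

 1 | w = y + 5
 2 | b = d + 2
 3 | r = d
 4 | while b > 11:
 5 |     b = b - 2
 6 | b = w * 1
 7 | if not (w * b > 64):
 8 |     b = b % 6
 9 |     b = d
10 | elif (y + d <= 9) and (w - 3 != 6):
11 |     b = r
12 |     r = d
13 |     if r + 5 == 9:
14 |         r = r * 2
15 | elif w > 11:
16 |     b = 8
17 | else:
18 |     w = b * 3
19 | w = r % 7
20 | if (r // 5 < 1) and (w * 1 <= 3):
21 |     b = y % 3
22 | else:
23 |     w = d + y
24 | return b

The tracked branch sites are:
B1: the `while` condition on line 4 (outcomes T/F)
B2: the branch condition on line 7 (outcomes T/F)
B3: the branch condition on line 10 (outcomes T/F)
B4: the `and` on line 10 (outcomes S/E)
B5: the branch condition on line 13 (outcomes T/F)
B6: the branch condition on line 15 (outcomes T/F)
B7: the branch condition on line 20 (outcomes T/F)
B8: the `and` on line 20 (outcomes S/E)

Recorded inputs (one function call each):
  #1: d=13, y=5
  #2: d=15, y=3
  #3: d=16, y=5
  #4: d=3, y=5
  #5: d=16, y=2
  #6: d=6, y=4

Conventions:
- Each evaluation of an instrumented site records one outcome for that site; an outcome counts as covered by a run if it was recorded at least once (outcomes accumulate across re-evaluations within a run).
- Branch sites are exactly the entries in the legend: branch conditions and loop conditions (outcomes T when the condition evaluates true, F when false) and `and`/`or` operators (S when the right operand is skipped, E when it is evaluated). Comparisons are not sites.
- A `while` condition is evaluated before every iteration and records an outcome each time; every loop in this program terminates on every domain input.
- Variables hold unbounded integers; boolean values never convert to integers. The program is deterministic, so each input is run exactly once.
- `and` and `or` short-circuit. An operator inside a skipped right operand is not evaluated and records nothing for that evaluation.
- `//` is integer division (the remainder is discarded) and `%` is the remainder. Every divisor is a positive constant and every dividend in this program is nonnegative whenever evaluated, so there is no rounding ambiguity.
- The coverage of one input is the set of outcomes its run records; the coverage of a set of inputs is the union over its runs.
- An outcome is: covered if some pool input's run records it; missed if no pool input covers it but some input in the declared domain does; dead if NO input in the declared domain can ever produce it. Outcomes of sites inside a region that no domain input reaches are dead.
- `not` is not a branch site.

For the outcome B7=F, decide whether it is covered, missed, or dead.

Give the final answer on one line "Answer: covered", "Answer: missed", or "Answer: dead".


B7=F is recorded by pool input(s) 1, 2, 3, 5, 6 -> covered
Answer: covered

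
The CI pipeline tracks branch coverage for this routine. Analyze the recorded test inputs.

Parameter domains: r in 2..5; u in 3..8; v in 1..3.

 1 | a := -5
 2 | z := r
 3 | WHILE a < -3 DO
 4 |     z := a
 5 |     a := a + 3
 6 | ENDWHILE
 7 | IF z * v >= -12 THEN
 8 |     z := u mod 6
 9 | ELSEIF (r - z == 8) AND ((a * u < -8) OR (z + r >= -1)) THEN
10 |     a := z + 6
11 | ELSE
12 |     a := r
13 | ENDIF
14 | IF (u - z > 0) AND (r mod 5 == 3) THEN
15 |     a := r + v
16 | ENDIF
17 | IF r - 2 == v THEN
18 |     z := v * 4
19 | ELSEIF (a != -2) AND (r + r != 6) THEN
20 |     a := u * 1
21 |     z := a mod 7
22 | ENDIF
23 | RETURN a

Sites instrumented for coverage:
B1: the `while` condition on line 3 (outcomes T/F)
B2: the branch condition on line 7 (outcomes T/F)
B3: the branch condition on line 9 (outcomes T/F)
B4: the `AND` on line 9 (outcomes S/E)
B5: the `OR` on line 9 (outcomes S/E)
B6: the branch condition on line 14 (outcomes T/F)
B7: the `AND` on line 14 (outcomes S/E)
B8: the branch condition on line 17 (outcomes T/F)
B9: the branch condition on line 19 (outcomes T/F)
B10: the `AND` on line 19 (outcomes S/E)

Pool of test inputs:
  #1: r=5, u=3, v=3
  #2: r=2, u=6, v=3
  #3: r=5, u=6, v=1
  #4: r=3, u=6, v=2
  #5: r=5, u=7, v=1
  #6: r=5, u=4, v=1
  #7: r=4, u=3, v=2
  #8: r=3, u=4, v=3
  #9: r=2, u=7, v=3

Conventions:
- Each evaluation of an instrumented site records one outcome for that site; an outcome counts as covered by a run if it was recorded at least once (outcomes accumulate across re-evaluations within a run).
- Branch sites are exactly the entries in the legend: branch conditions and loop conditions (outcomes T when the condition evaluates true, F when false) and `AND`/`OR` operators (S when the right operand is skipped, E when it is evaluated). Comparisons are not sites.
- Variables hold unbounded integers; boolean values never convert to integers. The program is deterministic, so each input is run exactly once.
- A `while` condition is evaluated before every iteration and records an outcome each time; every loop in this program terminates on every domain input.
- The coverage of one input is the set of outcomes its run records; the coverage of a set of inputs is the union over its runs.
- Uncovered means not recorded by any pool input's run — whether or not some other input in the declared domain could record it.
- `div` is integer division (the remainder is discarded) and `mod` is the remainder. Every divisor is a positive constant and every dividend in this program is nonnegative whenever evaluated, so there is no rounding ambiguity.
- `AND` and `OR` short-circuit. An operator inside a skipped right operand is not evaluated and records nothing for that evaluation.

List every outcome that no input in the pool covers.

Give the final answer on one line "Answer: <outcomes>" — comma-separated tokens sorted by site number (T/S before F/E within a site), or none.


#1 (r=5, u=3, v=3) -> B1->T, B1->F, B2->F, B4->S, B3->F, B7->E, B6->F, B8->T; covered: B1=T, B1=F, B2=F, B3=F, B4=S, B6=F, B7=E, B8=T
#2 (r=2, u=6, v=3) -> B1->T, B1->F, B2->F, B4->S, B3->F, B7->E, B6->F, B8->F, B10->E, B9->T; covered: B1=T, B1=F, B2=F, B3=F, B4=S, B6=F, B7=E, B8=F, B9=T, B10=E
#3 (r=5, u=6, v=1) -> B1->T, B1->F, B2->T, B7->E, B6->F, B8->F, B10->S, B9->F; covered: B1=T, B1=F, B2=T, B6=F, B7=E, B8=F, B9=F, B10=S
#4 (r=3, u=6, v=2) -> B1->T, B1->F, B2->T, B7->E, B6->T, B8->F, B10->E, B9->F; covered: B1=T, B1=F, B2=T, B6=T, B7=E, B8=F, B9=F, B10=E
#5 (r=5, u=7, v=1) -> B1->T, B1->F, B2->T, B7->E, B6->F, B8->F, B10->S, B9->F; covered: B1=T, B1=F, B2=T, B6=F, B7=E, B8=F, B9=F, B10=S
#6 (r=5, u=4, v=1) -> B1->T, B1->F, B2->T, B7->S, B6->F, B8->F, B10->S, B9->F; covered: B1=T, B1=F, B2=T, B6=F, B7=S, B8=F, B9=F, B10=S
#7 (r=4, u=3, v=2) -> B1->T, B1->F, B2->T, B7->S, B6->F, B8->T; covered: B1=T, B1=F, B2=T, B6=F, B7=S, B8=T
#8 (r=3, u=4, v=3) -> B1->T, B1->F, B2->F, B4->E, B5->E, B3->F, B7->E, B6->T, B8->F, B10->E, B9->F; covered: B1=T, B1=F, B2=F, B3=F, B4=E, B5=E, B6=T, B7=E, B8=F, B9=F, B10=E
#9 (r=2, u=7, v=3) -> B1->T, B1->F, B2->F, B4->S, B3->F, B7->E, B6->F, B8->F, B10->E, B9->T; covered: B1=T, B1=F, B2=F, B3=F, B4=S, B6=F, B7=E, B8=F, B9=T, B10=E
union over the pool: B1=T, B1=F, B2=T, B2=F, B3=F, B4=S, B4=E, B5=E, B6=T, B6=F, B7=S, B7=E, B8=T, B8=F, B9=T, B9=F, B10=S, B10=E
uncovered (2 of 20): B3=T, B5=S
Answer: B3=T, B5=S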